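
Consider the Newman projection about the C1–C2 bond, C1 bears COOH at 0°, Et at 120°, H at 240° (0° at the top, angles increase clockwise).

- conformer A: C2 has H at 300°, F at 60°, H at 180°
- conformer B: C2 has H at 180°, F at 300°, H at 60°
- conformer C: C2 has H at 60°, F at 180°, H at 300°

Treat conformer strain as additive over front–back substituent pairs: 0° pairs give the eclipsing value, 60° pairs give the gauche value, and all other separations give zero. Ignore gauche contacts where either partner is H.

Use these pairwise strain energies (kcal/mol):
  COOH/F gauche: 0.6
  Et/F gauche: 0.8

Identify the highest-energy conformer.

A (staggered): COOH(0°)/F(60°) gauche 0.6; Et(120°)/F(60°) gauche 0.8 → 1.4 kcal/mol.
B (staggered): COOH(0°)/F(300°) gauche 0.6 → 0.6 kcal/mol.
C (staggered): Et(120°)/F(180°) gauche 0.8 → 0.8 kcal/mol.
A has the highest total (1.4 kcal/mol).

A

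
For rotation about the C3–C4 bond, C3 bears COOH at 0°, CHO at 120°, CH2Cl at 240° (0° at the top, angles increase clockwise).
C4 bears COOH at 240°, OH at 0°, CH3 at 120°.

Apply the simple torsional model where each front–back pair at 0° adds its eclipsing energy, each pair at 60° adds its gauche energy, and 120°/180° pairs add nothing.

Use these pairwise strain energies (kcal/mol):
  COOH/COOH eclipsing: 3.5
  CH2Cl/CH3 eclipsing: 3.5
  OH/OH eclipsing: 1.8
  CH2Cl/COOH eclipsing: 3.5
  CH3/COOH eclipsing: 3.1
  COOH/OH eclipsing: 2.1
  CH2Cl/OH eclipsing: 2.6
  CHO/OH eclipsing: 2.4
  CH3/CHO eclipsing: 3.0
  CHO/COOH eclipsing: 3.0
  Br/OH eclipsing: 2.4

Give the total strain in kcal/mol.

This conformer (eclipsed): COOH(0°)/OH(0°) eclipsed 2.1; CHO(120°)/CH3(120°) eclipsed 3.0; CH2Cl(240°)/COOH(240°) eclipsed 3.5 → 8.6 kcal/mol.

8.6 kcal/mol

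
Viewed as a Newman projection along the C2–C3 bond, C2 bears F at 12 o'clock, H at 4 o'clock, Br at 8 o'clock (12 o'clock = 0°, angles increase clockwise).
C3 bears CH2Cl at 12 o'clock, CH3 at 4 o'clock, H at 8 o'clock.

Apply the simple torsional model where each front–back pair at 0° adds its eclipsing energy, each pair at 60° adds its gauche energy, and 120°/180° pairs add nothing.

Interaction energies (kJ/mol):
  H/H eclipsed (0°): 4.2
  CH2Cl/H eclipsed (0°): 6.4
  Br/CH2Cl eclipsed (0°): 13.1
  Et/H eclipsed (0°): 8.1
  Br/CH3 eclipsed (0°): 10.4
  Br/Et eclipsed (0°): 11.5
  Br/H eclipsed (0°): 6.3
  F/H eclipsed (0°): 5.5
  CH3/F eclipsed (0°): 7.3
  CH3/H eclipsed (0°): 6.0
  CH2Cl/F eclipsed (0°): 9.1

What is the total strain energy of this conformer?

This conformer (eclipsed): F(0°)/CH2Cl(0°) eclipsed 9.1; H(120°)/CH3(120°) eclipsed 6.0; Br(240°)/H(240°) eclipsed 6.3 → 21.4 kJ/mol.

21.4 kJ/mol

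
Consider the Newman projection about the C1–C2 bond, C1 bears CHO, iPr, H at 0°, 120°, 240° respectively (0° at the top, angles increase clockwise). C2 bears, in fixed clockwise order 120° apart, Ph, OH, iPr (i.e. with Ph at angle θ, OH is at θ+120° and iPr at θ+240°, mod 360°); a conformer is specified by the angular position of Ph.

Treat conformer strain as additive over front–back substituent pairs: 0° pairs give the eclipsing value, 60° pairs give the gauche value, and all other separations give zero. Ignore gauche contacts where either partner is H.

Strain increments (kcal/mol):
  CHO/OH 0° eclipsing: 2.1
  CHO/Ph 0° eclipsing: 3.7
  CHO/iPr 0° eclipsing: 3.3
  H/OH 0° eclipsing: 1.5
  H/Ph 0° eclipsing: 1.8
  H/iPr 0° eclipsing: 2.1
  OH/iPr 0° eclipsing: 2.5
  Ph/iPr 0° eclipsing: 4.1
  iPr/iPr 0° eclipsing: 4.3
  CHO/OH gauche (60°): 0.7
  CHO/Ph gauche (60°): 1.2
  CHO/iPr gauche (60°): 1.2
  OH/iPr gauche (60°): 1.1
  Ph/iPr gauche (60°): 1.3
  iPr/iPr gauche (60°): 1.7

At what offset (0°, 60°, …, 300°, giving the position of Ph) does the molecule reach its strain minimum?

300°

Ph at 0° (eclipsed): CHO–Ph eclipsed, iPr–OH eclipsed, H–iPr eclipsed; 3.7 + 2.5 + 2.1 = 8.3 kcal/mol.
Ph at 60° (staggered): CHO–Ph gauche, CHO–iPr gauche, iPr–Ph gauche, iPr–OH gauche; 1.2 + 1.2 + 1.3 + 1.1 = 4.8 kcal/mol.
Ph at 120° (eclipsed): CHO–iPr eclipsed, iPr–Ph eclipsed, H–OH eclipsed; 3.3 + 4.1 + 1.5 = 8.9 kcal/mol.
Ph at 180° (staggered): CHO–OH gauche, CHO–iPr gauche, iPr–Ph gauche, iPr–iPr gauche; 0.7 + 1.2 + 1.3 + 1.7 = 4.9 kcal/mol.
Ph at 240° (eclipsed): CHO–OH eclipsed, iPr–iPr eclipsed, H–Ph eclipsed; 2.1 + 4.3 + 1.8 = 8.2 kcal/mol.
Ph at 300° (staggered): CHO–Ph gauche, CHO–OH gauche, iPr–OH gauche, iPr–iPr gauche; 1.2 + 0.7 + 1.1 + 1.7 = 4.7 kcal/mol.
The minimum (4.7 kcal/mol) occurs with Ph at 300°.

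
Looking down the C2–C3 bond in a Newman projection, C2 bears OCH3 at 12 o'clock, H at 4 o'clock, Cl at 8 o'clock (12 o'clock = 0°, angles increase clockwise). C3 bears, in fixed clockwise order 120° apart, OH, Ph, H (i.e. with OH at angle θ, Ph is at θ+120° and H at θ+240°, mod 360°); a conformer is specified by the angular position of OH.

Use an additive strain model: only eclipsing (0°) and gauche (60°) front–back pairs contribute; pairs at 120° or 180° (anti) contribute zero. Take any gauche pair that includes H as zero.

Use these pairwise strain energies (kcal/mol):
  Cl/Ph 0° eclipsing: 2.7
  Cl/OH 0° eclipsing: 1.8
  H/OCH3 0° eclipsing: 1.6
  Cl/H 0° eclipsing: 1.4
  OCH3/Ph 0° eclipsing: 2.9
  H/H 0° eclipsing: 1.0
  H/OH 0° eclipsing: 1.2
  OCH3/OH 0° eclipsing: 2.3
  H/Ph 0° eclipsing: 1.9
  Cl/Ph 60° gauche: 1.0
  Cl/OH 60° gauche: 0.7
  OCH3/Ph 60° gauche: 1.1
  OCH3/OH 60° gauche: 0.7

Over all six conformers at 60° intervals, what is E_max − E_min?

OH at 0° (eclipsed): OCH3–OH eclipsed, H–Ph eclipsed, Cl–H eclipsed; 2.3 + 1.9 + 1.4 = 5.6 kcal/mol.
OH at 60° (staggered): OCH3–OH gauche, Cl–Ph gauche; 0.7 + 1.0 = 1.7 kcal/mol.
OH at 120° (eclipsed): OCH3–H eclipsed, H–OH eclipsed, Cl–Ph eclipsed; 1.6 + 1.2 + 2.7 = 5.5 kcal/mol.
OH at 180° (staggered): OCH3–Ph gauche, Cl–OH gauche, Cl–Ph gauche; 1.1 + 0.7 + 1.0 = 2.8 kcal/mol.
OH at 240° (eclipsed): OCH3–Ph eclipsed, H–H eclipsed, Cl–OH eclipsed; 2.9 + 1.0 + 1.8 = 5.7 kcal/mol.
OH at 300° (staggered): OCH3–OH gauche, OCH3–Ph gauche, Cl–OH gauche; 0.7 + 1.1 + 0.7 = 2.5 kcal/mol.
Max at 240° (5.7 kcal/mol), min at 60° (1.7 kcal/mol); barrier = 4.0 kcal/mol.

4.0 kcal/mol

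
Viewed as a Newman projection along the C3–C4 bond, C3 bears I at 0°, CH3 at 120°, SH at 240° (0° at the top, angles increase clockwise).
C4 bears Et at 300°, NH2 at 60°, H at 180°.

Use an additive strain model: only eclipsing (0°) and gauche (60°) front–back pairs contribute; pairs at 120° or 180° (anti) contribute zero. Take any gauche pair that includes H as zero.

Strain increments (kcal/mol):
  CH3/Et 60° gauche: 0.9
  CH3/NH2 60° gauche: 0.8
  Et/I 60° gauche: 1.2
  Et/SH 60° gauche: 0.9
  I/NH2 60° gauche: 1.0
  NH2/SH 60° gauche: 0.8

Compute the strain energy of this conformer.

3.9 kcal/mol

This conformer (staggered): I(0°)/Et(300°) gauche 1.2; I(0°)/NH2(60°) gauche 1.0; CH3(120°)/NH2(60°) gauche 0.8; SH(240°)/Et(300°) gauche 0.9 → 3.9 kcal/mol.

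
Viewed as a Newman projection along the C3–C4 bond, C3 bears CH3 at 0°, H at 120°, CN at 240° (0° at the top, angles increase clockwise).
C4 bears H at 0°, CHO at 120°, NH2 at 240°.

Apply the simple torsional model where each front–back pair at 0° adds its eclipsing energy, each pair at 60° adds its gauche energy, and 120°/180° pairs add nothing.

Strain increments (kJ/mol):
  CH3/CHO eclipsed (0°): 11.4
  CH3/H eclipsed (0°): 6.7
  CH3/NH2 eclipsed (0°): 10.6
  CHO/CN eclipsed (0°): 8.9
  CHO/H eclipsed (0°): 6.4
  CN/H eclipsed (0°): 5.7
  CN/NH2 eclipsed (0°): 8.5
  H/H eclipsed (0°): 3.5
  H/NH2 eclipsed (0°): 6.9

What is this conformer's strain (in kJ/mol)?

21.6 kJ/mol

This conformer (eclipsed): CH3–H eclipsed, H–CHO eclipsed, CN–NH2 eclipsed; 6.7 + 6.4 + 8.5 = 21.6 kJ/mol.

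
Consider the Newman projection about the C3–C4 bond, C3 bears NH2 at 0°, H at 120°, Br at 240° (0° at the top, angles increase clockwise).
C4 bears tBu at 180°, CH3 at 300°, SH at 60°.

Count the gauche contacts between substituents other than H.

4

Non-H gauche pairs: NH2(0°)/CH3(300°); NH2(0°)/SH(60°); Br(240°)/tBu(180°); Br(240°)/CH3(300°) — 4 interactions.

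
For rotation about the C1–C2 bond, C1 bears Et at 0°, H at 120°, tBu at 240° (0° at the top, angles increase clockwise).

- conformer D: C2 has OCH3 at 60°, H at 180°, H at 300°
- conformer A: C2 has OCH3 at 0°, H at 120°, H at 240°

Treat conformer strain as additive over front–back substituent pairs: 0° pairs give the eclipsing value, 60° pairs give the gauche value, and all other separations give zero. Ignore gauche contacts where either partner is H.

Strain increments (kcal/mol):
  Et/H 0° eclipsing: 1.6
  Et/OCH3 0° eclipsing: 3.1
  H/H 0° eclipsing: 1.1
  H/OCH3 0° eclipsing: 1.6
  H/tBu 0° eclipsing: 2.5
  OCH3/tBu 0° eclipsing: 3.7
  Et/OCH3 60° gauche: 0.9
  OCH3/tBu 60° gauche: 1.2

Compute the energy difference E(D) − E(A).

-5.8 kcal/mol

D (staggered): Et(0°)/OCH3(60°) gauche 0.9 → 0.9 kcal/mol.
A (eclipsed): Et(0°)/OCH3(0°) eclipsed 3.1; H(120°)/H(120°) eclipsed 1.1; tBu(240°)/H(240°) eclipsed 2.5 → 6.7 kcal/mol.
E(D) − E(A) = 0.9 − 6.7 = -5.8 kcal/mol.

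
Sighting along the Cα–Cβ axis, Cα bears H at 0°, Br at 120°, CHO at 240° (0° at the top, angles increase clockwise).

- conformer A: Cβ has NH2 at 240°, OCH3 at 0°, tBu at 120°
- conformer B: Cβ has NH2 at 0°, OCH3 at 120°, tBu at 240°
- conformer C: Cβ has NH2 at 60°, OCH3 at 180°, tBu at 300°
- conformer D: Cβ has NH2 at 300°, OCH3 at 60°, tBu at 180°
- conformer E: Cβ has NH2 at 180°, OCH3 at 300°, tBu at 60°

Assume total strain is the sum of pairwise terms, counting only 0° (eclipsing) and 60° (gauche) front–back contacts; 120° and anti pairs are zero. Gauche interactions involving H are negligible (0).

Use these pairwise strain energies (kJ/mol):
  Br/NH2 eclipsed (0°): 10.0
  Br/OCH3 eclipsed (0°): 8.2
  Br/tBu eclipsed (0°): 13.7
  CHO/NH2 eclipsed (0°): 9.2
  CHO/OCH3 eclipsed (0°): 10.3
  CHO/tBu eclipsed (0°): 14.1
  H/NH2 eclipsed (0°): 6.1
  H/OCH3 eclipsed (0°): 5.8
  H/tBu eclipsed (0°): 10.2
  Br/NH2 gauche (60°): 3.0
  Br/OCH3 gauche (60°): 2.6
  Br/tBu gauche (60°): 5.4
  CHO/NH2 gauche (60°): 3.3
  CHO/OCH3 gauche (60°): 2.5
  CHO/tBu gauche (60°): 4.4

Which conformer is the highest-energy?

A

A is eclipsed. H at 0° is eclipsed with OCH3 at 0° (5.8); Br at 120° is eclipsed with tBu at 120° (13.7); CHO at 240° is eclipsed with NH2 at 240° (9.2). Total 28.7 kJ/mol.
B is eclipsed. H at 0° is eclipsed with NH2 at 0° (6.1); Br at 120° is eclipsed with OCH3 at 120° (8.2); CHO at 240° is eclipsed with tBu at 240° (14.1). Total 28.4 kJ/mol.
C is staggered. Br at 120° is gauche with NH2 at 60° (3.0); Br at 120° is gauche with OCH3 at 180° (2.6); CHO at 240° is gauche with OCH3 at 180° (2.5); CHO at 240° is gauche with tBu at 300° (4.4). Total 12.5 kJ/mol.
D is staggered. Br at 120° is gauche with OCH3 at 60° (2.6); Br at 120° is gauche with tBu at 180° (5.4); CHO at 240° is gauche with NH2 at 300° (3.3); CHO at 240° is gauche with tBu at 180° (4.4). Total 15.7 kJ/mol.
E is staggered. Br at 120° is gauche with NH2 at 180° (3.0); Br at 120° is gauche with tBu at 60° (5.4); CHO at 240° is gauche with NH2 at 180° (3.3); CHO at 240° is gauche with OCH3 at 300° (2.5). Total 14.2 kJ/mol.
A has the highest total (28.7 kJ/mol).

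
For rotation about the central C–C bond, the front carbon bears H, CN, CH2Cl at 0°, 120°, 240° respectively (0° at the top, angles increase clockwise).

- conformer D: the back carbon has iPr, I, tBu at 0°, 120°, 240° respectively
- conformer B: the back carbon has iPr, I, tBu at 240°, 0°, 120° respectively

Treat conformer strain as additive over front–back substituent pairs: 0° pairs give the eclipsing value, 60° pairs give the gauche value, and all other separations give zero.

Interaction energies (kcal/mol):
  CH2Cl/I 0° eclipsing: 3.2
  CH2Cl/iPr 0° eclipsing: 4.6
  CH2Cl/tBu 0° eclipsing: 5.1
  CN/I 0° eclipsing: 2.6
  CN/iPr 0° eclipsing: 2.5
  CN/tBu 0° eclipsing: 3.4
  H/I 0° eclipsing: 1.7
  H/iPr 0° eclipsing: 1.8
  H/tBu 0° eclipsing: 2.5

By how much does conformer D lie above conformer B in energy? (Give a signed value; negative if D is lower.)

-0.2 kcal/mol

D (eclipsed): H–iPr eclipsed, CN–I eclipsed, CH2Cl–tBu eclipsed; 1.8 + 2.6 + 5.1 = 9.5 kcal/mol.
B (eclipsed): H–I eclipsed, CN–tBu eclipsed, CH2Cl–iPr eclipsed; 1.7 + 3.4 + 4.6 = 9.7 kcal/mol.
E(D) − E(B) = 9.5 − 9.7 = -0.2 kcal/mol.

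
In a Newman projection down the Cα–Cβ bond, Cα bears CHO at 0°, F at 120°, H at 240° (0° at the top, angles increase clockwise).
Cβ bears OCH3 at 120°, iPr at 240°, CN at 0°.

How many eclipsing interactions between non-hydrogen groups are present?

Non-H eclipsing pairs: CHO(0°)/CN(0°); F(120°)/OCH3(120°) — 2 interactions.

2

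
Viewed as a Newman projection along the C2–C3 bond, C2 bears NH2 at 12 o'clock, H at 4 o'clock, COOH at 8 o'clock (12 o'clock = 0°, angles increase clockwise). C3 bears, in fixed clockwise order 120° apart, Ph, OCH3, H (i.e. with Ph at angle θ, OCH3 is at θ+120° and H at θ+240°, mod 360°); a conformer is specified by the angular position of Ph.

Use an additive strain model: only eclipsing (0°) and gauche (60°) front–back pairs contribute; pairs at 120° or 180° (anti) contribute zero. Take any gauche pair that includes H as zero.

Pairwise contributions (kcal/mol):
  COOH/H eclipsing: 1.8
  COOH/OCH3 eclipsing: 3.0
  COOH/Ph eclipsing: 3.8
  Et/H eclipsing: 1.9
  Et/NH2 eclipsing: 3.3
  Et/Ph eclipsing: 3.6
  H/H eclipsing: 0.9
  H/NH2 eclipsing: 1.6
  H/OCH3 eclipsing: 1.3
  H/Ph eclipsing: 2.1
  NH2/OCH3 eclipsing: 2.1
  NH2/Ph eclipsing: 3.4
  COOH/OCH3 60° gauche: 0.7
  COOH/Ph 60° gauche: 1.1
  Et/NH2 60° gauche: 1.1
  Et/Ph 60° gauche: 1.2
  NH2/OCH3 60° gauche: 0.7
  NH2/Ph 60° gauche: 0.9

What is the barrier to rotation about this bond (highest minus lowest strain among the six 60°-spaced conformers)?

Ph at 0° (eclipsed): NH2(0°)/Ph(0°) eclipsed 3.4; H(120°)/OCH3(120°) eclipsed 1.3; COOH(240°)/H(240°) eclipsed 1.8 → 6.5 kcal/mol.
Ph at 60° (staggered): NH2(0°)/Ph(60°) gauche 0.9; COOH(240°)/OCH3(180°) gauche 0.7 → 1.6 kcal/mol.
Ph at 120° (eclipsed): NH2(0°)/H(0°) eclipsed 1.6; H(120°)/Ph(120°) eclipsed 2.1; COOH(240°)/OCH3(240°) eclipsed 3.0 → 6.7 kcal/mol.
Ph at 180° (staggered): NH2(0°)/OCH3(300°) gauche 0.7; COOH(240°)/Ph(180°) gauche 1.1; COOH(240°)/OCH3(300°) gauche 0.7 → 2.5 kcal/mol.
Ph at 240° (eclipsed): NH2(0°)/OCH3(0°) eclipsed 2.1; H(120°)/H(120°) eclipsed 0.9; COOH(240°)/Ph(240°) eclipsed 3.8 → 6.8 kcal/mol.
Ph at 300° (staggered): NH2(0°)/Ph(300°) gauche 0.9; NH2(0°)/OCH3(60°) gauche 0.7; COOH(240°)/Ph(300°) gauche 1.1 → 2.7 kcal/mol.
Max at 240° (6.8 kcal/mol), min at 60° (1.6 kcal/mol); barrier = 5.2 kcal/mol.

5.2 kcal/mol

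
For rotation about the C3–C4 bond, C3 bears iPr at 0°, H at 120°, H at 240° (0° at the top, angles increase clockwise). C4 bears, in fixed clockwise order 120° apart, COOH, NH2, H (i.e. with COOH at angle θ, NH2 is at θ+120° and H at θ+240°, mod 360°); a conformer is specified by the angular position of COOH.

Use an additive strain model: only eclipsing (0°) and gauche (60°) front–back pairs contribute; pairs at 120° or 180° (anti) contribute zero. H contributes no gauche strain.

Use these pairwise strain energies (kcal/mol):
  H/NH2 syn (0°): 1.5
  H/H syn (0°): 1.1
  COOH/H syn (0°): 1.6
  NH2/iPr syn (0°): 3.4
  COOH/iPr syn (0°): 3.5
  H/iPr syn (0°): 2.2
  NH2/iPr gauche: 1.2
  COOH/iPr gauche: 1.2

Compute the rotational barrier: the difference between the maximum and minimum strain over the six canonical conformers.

4.9 kcal/mol

COOH at 0° (eclipsed): iPr(0°)/COOH(0°) eclipsed 3.5; H(120°)/NH2(120°) eclipsed 1.5; H(240°)/H(240°) eclipsed 1.1 → 6.1 kcal/mol.
COOH at 60° (staggered): iPr(0°)/COOH(60°) gauche 1.2 → 1.2 kcal/mol.
COOH at 120° (eclipsed): iPr(0°)/H(0°) eclipsed 2.2; H(120°)/COOH(120°) eclipsed 1.6; H(240°)/NH2(240°) eclipsed 1.5 → 5.3 kcal/mol.
COOH at 180° (staggered): iPr(0°)/NH2(300°) gauche 1.2 → 1.2 kcal/mol.
COOH at 240° (eclipsed): iPr(0°)/NH2(0°) eclipsed 3.4; H(120°)/H(120°) eclipsed 1.1; H(240°)/COOH(240°) eclipsed 1.6 → 6.1 kcal/mol.
COOH at 300° (staggered): iPr(0°)/COOH(300°) gauche 1.2; iPr(0°)/NH2(60°) gauche 1.2 → 2.4 kcal/mol.
Max at 0° (6.1 kcal/mol), min at 60° (1.2 kcal/mol); barrier = 4.9 kcal/mol.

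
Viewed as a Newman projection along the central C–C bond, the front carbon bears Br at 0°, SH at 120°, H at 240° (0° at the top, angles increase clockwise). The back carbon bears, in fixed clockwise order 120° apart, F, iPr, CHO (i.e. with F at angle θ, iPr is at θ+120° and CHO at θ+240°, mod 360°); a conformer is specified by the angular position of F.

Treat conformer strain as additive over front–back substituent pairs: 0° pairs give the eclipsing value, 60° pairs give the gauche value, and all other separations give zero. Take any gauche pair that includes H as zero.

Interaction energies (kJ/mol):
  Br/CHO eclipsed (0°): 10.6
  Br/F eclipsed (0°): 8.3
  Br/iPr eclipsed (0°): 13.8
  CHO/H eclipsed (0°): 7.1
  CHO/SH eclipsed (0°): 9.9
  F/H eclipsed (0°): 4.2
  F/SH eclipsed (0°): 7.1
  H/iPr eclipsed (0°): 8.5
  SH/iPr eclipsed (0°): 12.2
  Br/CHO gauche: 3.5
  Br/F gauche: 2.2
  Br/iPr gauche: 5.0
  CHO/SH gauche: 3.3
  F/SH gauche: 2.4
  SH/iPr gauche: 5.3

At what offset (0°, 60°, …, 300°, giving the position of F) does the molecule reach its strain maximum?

240°

F at 0° (eclipsed): Br(0°)/F(0°) eclipsed 8.3; SH(120°)/iPr(120°) eclipsed 12.2; H(240°)/CHO(240°) eclipsed 7.1 → 27.6 kJ/mol.
F at 60° (staggered): Br(0°)/F(60°) gauche 2.2; Br(0°)/CHO(300°) gauche 3.5; SH(120°)/F(60°) gauche 2.4; SH(120°)/iPr(180°) gauche 5.3 → 13.4 kJ/mol.
F at 120° (eclipsed): Br(0°)/CHO(0°) eclipsed 10.6; SH(120°)/F(120°) eclipsed 7.1; H(240°)/iPr(240°) eclipsed 8.5 → 26.2 kJ/mol.
F at 180° (staggered): Br(0°)/iPr(300°) gauche 5.0; Br(0°)/CHO(60°) gauche 3.5; SH(120°)/F(180°) gauche 2.4; SH(120°)/CHO(60°) gauche 3.3 → 14.2 kJ/mol.
F at 240° (eclipsed): Br(0°)/iPr(0°) eclipsed 13.8; SH(120°)/CHO(120°) eclipsed 9.9; H(240°)/F(240°) eclipsed 4.2 → 27.9 kJ/mol.
F at 300° (staggered): Br(0°)/F(300°) gauche 2.2; Br(0°)/iPr(60°) gauche 5.0; SH(120°)/iPr(60°) gauche 5.3; SH(120°)/CHO(180°) gauche 3.3 → 15.8 kJ/mol.
The maximum (27.9 kJ/mol) occurs with F at 240°.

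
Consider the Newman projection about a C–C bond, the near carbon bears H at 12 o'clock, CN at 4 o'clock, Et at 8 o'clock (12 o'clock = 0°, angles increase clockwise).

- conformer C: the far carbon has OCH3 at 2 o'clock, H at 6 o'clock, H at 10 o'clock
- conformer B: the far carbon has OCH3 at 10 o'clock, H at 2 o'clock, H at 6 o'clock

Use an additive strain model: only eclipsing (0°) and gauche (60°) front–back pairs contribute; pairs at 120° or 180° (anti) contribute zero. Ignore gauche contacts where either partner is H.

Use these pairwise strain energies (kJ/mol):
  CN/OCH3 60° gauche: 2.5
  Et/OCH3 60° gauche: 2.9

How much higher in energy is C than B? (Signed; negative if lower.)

C (staggered): CN(120°)/OCH3(60°) gauche 2.5 → 2.5 kJ/mol.
B (staggered): Et(240°)/OCH3(300°) gauche 2.9 → 2.9 kJ/mol.
E(C) − E(B) = 2.5 − 2.9 = -0.4 kJ/mol.

-0.4 kJ/mol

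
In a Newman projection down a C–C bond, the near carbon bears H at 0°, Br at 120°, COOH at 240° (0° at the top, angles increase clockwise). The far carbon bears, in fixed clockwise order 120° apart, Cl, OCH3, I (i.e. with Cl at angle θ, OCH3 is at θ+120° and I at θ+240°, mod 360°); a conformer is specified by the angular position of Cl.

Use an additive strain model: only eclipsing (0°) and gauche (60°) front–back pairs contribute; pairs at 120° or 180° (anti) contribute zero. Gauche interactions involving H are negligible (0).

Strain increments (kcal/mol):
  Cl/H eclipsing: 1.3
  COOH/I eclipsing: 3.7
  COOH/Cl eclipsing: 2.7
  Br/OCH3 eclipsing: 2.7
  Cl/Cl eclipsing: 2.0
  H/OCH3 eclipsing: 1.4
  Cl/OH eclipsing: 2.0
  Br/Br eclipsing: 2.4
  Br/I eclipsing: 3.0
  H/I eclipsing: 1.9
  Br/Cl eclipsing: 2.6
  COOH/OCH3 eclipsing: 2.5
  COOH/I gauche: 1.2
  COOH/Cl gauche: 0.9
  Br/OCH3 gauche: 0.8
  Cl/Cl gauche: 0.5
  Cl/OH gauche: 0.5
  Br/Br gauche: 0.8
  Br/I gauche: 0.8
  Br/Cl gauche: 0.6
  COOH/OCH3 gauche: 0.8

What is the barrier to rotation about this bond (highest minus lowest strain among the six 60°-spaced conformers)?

Cl at 0° (eclipsed): H(0°)/Cl(0°) eclipsed 1.3; Br(120°)/OCH3(120°) eclipsed 2.7; COOH(240°)/I(240°) eclipsed 3.7 → 7.7 kcal/mol.
Cl at 60° (staggered): Br(120°)/Cl(60°) gauche 0.6; Br(120°)/OCH3(180°) gauche 0.8; COOH(240°)/OCH3(180°) gauche 0.8; COOH(240°)/I(300°) gauche 1.2 → 3.4 kcal/mol.
Cl at 120° (eclipsed): H(0°)/I(0°) eclipsed 1.9; Br(120°)/Cl(120°) eclipsed 2.6; COOH(240°)/OCH3(240°) eclipsed 2.5 → 7.0 kcal/mol.
Cl at 180° (staggered): Br(120°)/Cl(180°) gauche 0.6; Br(120°)/I(60°) gauche 0.8; COOH(240°)/Cl(180°) gauche 0.9; COOH(240°)/OCH3(300°) gauche 0.8 → 3.1 kcal/mol.
Cl at 240° (eclipsed): H(0°)/OCH3(0°) eclipsed 1.4; Br(120°)/I(120°) eclipsed 3.0; COOH(240°)/Cl(240°) eclipsed 2.7 → 7.1 kcal/mol.
Cl at 300° (staggered): Br(120°)/OCH3(60°) gauche 0.8; Br(120°)/I(180°) gauche 0.8; COOH(240°)/Cl(300°) gauche 0.9; COOH(240°)/I(180°) gauche 1.2 → 3.7 kcal/mol.
Max at 0° (7.7 kcal/mol), min at 180° (3.1 kcal/mol); barrier = 4.6 kcal/mol.

4.6 kcal/mol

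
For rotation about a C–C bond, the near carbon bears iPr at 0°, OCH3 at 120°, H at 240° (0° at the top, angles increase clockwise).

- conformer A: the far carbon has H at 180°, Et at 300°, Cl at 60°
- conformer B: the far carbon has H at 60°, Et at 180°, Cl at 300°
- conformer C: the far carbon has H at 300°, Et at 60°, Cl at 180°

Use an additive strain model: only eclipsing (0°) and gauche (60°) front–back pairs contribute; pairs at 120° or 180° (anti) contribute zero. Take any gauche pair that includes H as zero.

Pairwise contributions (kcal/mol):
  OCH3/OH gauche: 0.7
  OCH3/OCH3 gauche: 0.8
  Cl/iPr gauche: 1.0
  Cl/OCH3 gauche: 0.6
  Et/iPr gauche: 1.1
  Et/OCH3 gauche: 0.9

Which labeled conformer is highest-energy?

A

A (staggered): iPr–Et gauche, iPr–Cl gauche, OCH3–Cl gauche; 1.1 + 1.0 + 0.6 = 2.7 kcal/mol.
B (staggered): iPr–Cl gauche, OCH3–Et gauche; 1.0 + 0.9 = 1.9 kcal/mol.
C (staggered): iPr–Et gauche, OCH3–Et gauche, OCH3–Cl gauche; 1.1 + 0.9 + 0.6 = 2.6 kcal/mol.
A has the highest total (2.7 kcal/mol).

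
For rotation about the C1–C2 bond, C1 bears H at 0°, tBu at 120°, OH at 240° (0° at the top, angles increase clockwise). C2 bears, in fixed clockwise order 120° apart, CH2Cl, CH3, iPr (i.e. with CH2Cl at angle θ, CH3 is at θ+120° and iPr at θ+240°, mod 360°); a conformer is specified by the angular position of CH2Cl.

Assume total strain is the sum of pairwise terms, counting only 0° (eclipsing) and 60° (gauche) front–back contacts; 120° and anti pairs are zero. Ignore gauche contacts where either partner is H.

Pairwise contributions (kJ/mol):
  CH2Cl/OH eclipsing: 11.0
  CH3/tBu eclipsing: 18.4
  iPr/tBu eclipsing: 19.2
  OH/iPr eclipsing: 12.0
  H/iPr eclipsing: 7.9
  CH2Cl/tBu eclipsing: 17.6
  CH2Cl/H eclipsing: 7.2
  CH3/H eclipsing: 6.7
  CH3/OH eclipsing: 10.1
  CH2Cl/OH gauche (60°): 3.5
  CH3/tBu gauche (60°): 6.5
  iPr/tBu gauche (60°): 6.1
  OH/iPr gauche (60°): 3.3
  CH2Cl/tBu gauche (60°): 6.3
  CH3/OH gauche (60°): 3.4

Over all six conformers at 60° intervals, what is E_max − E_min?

CH2Cl at 0° is eclipsed. H at 0° is eclipsed with CH2Cl at 0° (7.2); tBu at 120° is eclipsed with CH3 at 120° (18.4); OH at 240° is eclipsed with iPr at 240° (12.0). Total 37.6 kJ/mol.
CH2Cl at 60° is staggered. tBu at 120° is gauche with CH2Cl at 60° (6.3); tBu at 120° is gauche with CH3 at 180° (6.5); OH at 240° is gauche with CH3 at 180° (3.4); OH at 240° is gauche with iPr at 300° (3.3). Total 19.5 kJ/mol.
CH2Cl at 120° is eclipsed. H at 0° is eclipsed with iPr at 0° (7.9); tBu at 120° is eclipsed with CH2Cl at 120° (17.6); OH at 240° is eclipsed with CH3 at 240° (10.1). Total 35.6 kJ/mol.
CH2Cl at 180° is staggered. tBu at 120° is gauche with CH2Cl at 180° (6.3); tBu at 120° is gauche with iPr at 60° (6.1); OH at 240° is gauche with CH2Cl at 180° (3.5); OH at 240° is gauche with CH3 at 300° (3.4). Total 19.3 kJ/mol.
CH2Cl at 240° is eclipsed. H at 0° is eclipsed with CH3 at 0° (6.7); tBu at 120° is eclipsed with iPr at 120° (19.2); OH at 240° is eclipsed with CH2Cl at 240° (11.0). Total 36.9 kJ/mol.
CH2Cl at 300° is staggered. tBu at 120° is gauche with CH3 at 60° (6.5); tBu at 120° is gauche with iPr at 180° (6.1); OH at 240° is gauche with CH2Cl at 300° (3.5); OH at 240° is gauche with iPr at 180° (3.3). Total 19.4 kJ/mol.
Max at 0° (37.6 kJ/mol), min at 180° (19.3 kJ/mol); barrier = 18.3 kJ/mol.

18.3 kJ/mol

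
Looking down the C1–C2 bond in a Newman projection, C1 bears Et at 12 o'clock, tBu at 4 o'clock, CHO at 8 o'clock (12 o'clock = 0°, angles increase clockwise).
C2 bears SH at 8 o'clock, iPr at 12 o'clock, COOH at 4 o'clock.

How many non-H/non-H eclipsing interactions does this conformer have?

Non-H eclipsing pairs: Et(0°)/iPr(0°); tBu(120°)/COOH(120°); CHO(240°)/SH(240°) — 3 interactions.

3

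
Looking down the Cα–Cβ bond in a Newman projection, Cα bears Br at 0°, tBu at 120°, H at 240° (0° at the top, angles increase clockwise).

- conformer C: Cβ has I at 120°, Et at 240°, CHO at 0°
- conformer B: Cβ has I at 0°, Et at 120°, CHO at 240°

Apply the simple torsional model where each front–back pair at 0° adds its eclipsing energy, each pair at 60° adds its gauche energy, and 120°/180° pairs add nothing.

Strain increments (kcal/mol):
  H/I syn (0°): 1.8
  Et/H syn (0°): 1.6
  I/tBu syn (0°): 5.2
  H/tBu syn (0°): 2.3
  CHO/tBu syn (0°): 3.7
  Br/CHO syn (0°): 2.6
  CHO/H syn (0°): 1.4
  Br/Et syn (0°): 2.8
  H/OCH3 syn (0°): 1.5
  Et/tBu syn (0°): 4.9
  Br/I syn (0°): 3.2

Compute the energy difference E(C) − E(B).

-0.1 kcal/mol

C is eclipsed. Br at 0° is eclipsed with CHO at 0° (2.6); tBu at 120° is eclipsed with I at 120° (5.2); H at 240° is eclipsed with Et at 240° (1.6). Total 9.4 kcal/mol.
B is eclipsed. Br at 0° is eclipsed with I at 0° (3.2); tBu at 120° is eclipsed with Et at 120° (4.9); H at 240° is eclipsed with CHO at 240° (1.4). Total 9.5 kcal/mol.
E(C) − E(B) = 9.4 − 9.5 = -0.1 kcal/mol.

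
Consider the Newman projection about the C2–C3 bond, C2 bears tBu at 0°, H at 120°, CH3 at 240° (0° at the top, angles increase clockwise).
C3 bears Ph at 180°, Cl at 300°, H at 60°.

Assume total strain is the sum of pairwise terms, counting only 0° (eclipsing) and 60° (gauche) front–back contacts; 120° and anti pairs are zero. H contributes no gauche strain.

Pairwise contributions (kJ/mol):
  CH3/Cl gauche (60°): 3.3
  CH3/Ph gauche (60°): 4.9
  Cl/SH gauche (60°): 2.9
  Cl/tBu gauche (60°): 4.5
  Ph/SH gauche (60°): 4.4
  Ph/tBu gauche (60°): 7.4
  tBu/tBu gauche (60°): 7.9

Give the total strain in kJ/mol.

This conformer (staggered): tBu(0°)/Cl(300°) gauche 4.5; CH3(240°)/Ph(180°) gauche 4.9; CH3(240°)/Cl(300°) gauche 3.3 → 12.7 kJ/mol.

12.7 kJ/mol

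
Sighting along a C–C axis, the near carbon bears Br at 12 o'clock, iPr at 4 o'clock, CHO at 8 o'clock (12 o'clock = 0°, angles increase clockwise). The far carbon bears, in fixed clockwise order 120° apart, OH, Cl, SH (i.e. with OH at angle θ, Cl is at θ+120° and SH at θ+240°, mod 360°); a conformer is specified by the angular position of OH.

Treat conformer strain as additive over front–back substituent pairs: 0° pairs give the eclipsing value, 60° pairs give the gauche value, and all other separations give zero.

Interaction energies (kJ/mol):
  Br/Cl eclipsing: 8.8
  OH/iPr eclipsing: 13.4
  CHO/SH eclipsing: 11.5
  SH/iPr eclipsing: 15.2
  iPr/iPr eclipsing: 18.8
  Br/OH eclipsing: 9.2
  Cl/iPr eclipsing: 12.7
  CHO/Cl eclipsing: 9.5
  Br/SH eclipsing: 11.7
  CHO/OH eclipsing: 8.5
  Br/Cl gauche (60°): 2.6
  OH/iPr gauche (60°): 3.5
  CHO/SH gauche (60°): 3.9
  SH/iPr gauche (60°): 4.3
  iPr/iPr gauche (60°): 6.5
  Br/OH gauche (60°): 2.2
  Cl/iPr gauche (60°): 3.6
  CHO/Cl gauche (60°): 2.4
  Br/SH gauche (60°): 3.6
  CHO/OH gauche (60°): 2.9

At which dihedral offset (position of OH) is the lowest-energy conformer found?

OH at 0° (eclipsed): Br–OH eclipsed, iPr–Cl eclipsed, CHO–SH eclipsed; 9.2 + 12.7 + 11.5 = 33.4 kJ/mol.
OH at 60° (staggered): Br–OH gauche, Br–SH gauche, iPr–OH gauche, iPr–Cl gauche, CHO–Cl gauche, CHO–SH gauche; 2.2 + 3.6 + 3.5 + 3.6 + 2.4 + 3.9 = 19.2 kJ/mol.
OH at 120° (eclipsed): Br–SH eclipsed, iPr–OH eclipsed, CHO–Cl eclipsed; 11.7 + 13.4 + 9.5 = 34.6 kJ/mol.
OH at 180° (staggered): Br–Cl gauche, Br–SH gauche, iPr–OH gauche, iPr–SH gauche, CHO–OH gauche, CHO–Cl gauche; 2.6 + 3.6 + 3.5 + 4.3 + 2.9 + 2.4 = 19.3 kJ/mol.
OH at 240° (eclipsed): Br–Cl eclipsed, iPr–SH eclipsed, CHO–OH eclipsed; 8.8 + 15.2 + 8.5 = 32.5 kJ/mol.
OH at 300° (staggered): Br–OH gauche, Br–Cl gauche, iPr–Cl gauche, iPr–SH gauche, CHO–OH gauche, CHO–SH gauche; 2.2 + 2.6 + 3.6 + 4.3 + 2.9 + 3.9 = 19.5 kJ/mol.
The minimum (19.2 kJ/mol) occurs with OH at 60°.

60°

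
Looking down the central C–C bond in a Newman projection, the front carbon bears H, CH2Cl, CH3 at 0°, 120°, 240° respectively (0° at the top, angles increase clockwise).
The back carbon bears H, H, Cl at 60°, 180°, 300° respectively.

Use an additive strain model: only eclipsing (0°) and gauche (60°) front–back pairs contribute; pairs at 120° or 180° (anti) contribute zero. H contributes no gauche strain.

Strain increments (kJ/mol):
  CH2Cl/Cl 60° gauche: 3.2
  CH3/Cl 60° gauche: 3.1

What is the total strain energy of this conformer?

3.1 kJ/mol

This conformer (staggered): CH3–Cl gauche; 3.1 = 3.1 kJ/mol.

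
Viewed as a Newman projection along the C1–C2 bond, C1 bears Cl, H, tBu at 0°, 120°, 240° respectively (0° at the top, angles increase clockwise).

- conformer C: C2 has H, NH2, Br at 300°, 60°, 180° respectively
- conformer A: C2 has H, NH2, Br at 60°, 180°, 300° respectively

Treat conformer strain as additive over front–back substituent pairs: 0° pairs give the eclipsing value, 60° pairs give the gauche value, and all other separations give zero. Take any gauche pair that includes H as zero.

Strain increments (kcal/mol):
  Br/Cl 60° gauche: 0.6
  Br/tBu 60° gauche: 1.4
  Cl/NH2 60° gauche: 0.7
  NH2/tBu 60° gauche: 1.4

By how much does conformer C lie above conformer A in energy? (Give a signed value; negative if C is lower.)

C is staggered. Cl at 0° is gauche with NH2 at 60° (0.7); tBu at 240° is gauche with Br at 180° (1.4). Total 2.1 kcal/mol.
A is staggered. Cl at 0° is gauche with Br at 300° (0.6); tBu at 240° is gauche with NH2 at 180° (1.4); tBu at 240° is gauche with Br at 300° (1.4). Total 3.4 kcal/mol.
E(C) − E(A) = 2.1 − 3.4 = -1.3 kcal/mol.

-1.3 kcal/mol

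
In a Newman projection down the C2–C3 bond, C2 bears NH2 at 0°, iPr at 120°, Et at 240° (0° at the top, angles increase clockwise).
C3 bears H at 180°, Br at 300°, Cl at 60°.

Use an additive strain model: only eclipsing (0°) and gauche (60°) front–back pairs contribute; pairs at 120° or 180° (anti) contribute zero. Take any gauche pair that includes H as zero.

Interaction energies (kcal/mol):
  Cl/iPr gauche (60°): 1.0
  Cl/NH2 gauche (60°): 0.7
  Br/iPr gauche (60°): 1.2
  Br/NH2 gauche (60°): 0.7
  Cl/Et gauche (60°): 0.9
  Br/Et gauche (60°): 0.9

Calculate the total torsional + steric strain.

This conformer is staggered. NH2 at 0° is gauche with Br at 300° (0.7); NH2 at 0° is gauche with Cl at 60° (0.7); iPr at 120° is gauche with Cl at 60° (1.0); Et at 240° is gauche with Br at 300° (0.9). Total 3.3 kcal/mol.

3.3 kcal/mol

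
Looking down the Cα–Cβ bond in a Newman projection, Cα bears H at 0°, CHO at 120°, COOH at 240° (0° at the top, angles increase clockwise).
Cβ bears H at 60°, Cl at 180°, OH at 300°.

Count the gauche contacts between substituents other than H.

Non-H gauche pairs: CHO(120°)/Cl(180°); COOH(240°)/Cl(180°); COOH(240°)/OH(300°) — 3 interactions.

3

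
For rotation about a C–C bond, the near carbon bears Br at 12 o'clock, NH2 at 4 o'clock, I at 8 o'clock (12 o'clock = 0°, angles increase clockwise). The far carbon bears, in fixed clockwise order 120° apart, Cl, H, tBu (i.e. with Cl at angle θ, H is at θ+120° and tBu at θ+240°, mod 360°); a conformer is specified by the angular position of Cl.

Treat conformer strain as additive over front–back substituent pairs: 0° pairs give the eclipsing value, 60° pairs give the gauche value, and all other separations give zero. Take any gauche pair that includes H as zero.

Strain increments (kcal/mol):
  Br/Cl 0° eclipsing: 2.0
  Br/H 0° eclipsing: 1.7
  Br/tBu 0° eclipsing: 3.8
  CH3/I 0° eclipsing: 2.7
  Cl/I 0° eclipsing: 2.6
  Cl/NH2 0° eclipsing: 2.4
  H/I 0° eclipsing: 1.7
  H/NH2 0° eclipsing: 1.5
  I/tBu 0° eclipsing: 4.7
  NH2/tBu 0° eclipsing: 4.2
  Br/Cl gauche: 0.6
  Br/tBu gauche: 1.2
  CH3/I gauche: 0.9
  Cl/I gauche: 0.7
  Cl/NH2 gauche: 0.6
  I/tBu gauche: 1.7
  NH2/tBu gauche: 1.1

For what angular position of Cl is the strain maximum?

240°

Cl at 0° (eclipsed): Br–Cl eclipsed, NH2–H eclipsed, I–tBu eclipsed; 2.0 + 1.5 + 4.7 = 8.2 kcal/mol.
Cl at 60° (staggered): Br–Cl gauche, Br–tBu gauche, NH2–Cl gauche, I–tBu gauche; 0.6 + 1.2 + 0.6 + 1.7 = 4.1 kcal/mol.
Cl at 120° (eclipsed): Br–tBu eclipsed, NH2–Cl eclipsed, I–H eclipsed; 3.8 + 2.4 + 1.7 = 7.9 kcal/mol.
Cl at 180° (staggered): Br–tBu gauche, NH2–Cl gauche, NH2–tBu gauche, I–Cl gauche; 1.2 + 0.6 + 1.1 + 0.7 = 3.6 kcal/mol.
Cl at 240° (eclipsed): Br–H eclipsed, NH2–tBu eclipsed, I–Cl eclipsed; 1.7 + 4.2 + 2.6 = 8.5 kcal/mol.
Cl at 300° (staggered): Br–Cl gauche, NH2–tBu gauche, I–Cl gauche, I–tBu gauche; 0.6 + 1.1 + 0.7 + 1.7 = 4.1 kcal/mol.
The maximum (8.5 kcal/mol) occurs with Cl at 240°.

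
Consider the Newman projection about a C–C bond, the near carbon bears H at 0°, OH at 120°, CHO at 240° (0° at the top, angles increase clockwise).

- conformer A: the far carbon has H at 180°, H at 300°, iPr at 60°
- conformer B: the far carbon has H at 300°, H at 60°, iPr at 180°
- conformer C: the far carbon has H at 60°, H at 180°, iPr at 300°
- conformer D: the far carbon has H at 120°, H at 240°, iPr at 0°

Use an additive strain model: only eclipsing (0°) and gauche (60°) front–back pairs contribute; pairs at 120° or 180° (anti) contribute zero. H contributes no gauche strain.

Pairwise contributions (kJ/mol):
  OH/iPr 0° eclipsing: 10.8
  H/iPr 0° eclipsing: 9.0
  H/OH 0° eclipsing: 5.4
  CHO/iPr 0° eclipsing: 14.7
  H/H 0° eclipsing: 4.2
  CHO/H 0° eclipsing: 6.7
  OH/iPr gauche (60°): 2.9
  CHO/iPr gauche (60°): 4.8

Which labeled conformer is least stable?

A (staggered): OH(120°)/iPr(60°) gauche 2.9 → 2.9 kJ/mol.
B (staggered): OH(120°)/iPr(180°) gauche 2.9; CHO(240°)/iPr(180°) gauche 4.8 → 7.7 kJ/mol.
C (staggered): CHO(240°)/iPr(300°) gauche 4.8 → 4.8 kJ/mol.
D (eclipsed): H(0°)/iPr(0°) eclipsed 9.0; OH(120°)/H(120°) eclipsed 5.4; CHO(240°)/H(240°) eclipsed 6.7 → 21.1 kJ/mol.
D has the highest total (21.1 kJ/mol).

D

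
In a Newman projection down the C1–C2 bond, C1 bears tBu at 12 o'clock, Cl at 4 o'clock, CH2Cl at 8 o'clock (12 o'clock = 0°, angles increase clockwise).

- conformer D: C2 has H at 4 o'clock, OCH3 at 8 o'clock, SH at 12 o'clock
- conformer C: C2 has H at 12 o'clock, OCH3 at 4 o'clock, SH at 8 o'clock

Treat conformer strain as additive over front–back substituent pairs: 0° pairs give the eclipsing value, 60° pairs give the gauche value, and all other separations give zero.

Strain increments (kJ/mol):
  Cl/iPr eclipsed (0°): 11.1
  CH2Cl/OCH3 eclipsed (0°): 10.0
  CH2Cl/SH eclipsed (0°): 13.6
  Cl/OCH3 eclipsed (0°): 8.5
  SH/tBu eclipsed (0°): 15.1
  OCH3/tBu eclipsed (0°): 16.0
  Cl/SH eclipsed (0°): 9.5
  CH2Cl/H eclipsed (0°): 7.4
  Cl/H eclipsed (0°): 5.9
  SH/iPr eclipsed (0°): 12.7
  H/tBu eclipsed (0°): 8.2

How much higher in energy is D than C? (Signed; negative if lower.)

+0.7 kJ/mol

D (eclipsed): tBu–SH eclipsed, Cl–H eclipsed, CH2Cl–OCH3 eclipsed; 15.1 + 5.9 + 10.0 = 31.0 kJ/mol.
C (eclipsed): tBu–H eclipsed, Cl–OCH3 eclipsed, CH2Cl–SH eclipsed; 8.2 + 8.5 + 13.6 = 30.3 kJ/mol.
E(D) − E(C) = 31.0 − 30.3 = +0.7 kJ/mol.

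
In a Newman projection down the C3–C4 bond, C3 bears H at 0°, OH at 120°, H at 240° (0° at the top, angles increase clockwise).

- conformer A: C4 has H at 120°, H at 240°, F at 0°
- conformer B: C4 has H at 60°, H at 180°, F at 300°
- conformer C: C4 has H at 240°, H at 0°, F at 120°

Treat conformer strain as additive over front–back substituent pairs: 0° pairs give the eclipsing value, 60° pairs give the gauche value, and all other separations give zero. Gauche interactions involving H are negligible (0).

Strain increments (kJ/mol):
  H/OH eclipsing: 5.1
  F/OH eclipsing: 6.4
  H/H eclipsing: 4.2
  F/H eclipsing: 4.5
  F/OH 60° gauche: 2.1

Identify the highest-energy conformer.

A is eclipsed. H at 0° is eclipsed with F at 0° (4.5); OH at 120° is eclipsed with H at 120° (5.1); H at 240° is eclipsed with H at 240° (4.2). Total 13.8 kJ/mol.
B (staggered): no non-H gauche contacts → 0.0 kJ/mol.
C is eclipsed. H at 0° is eclipsed with H at 0° (4.2); OH at 120° is eclipsed with F at 120° (6.4); H at 240° is eclipsed with H at 240° (4.2). Total 14.8 kJ/mol.
C has the highest total (14.8 kJ/mol).

C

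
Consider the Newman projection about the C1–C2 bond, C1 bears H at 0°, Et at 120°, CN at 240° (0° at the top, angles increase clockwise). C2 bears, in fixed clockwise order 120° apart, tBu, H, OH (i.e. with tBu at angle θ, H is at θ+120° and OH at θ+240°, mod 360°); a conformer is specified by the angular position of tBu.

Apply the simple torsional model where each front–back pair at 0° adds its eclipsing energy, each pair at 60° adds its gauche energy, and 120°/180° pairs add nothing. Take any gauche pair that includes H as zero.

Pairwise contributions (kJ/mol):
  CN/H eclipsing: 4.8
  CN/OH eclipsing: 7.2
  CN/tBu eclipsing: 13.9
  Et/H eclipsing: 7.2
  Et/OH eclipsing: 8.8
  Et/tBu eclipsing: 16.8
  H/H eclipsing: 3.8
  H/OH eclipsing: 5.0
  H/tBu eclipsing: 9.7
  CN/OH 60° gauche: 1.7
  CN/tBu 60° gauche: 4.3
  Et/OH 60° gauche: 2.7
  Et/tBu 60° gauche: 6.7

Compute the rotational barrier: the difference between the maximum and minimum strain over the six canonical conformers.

18.2 kJ/mol

tBu at 0° is eclipsed. H at 0° is eclipsed with tBu at 0° (9.7); Et at 120° is eclipsed with H at 120° (7.2); CN at 240° is eclipsed with OH at 240° (7.2). Total 24.1 kJ/mol.
tBu at 60° is staggered. Et at 120° is gauche with tBu at 60° (6.7); CN at 240° is gauche with OH at 300° (1.7). Total 8.4 kJ/mol.
tBu at 120° is eclipsed. H at 0° is eclipsed with OH at 0° (5.0); Et at 120° is eclipsed with tBu at 120° (16.8); CN at 240° is eclipsed with H at 240° (4.8). Total 26.6 kJ/mol.
tBu at 180° is staggered. Et at 120° is gauche with tBu at 180° (6.7); Et at 120° is gauche with OH at 60° (2.7); CN at 240° is gauche with tBu at 180° (4.3). Total 13.7 kJ/mol.
tBu at 240° is eclipsed. H at 0° is eclipsed with H at 0° (3.8); Et at 120° is eclipsed with OH at 120° (8.8); CN at 240° is eclipsed with tBu at 240° (13.9). Total 26.5 kJ/mol.
tBu at 300° is staggered. Et at 120° is gauche with OH at 180° (2.7); CN at 240° is gauche with tBu at 300° (4.3); CN at 240° is gauche with OH at 180° (1.7). Total 8.7 kJ/mol.
Max at 120° (26.6 kJ/mol), min at 60° (8.4 kJ/mol); barrier = 18.2 kJ/mol.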